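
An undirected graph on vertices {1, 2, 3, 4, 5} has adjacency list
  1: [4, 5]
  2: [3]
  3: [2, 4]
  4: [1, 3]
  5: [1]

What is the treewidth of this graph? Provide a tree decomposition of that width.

Treewidth 1.
One such decomposition:
Bags: B1 = {1, 5}  B2 = {1, 4}  B3 = {3, 4}  B4 = {2, 3}
Tree: B1–B2, B2–B3, B3–B4

Every bag has size at most 2, so the width is 2 − 1 = 1 and tw(G) ≤ 1. Any graph with an edge has treewidth ≥ 1, and G has the edge 5–1. The upper and lower bounds meet at 1, so that is the treewidth.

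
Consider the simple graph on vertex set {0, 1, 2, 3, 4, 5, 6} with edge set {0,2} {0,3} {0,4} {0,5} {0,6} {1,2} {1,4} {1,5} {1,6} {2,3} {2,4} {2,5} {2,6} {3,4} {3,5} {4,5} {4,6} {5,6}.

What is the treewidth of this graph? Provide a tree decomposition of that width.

Treewidth 4.
One such decomposition:
Bags: B1 = {0, 2, 4, 5, 6}  B2 = {1, 2, 4, 5, 6}  B3 = {0, 2, 3, 4, 5}
Tree: B1–B2, B1–B3

Every bag has size at most 5, so the width is 5 − 1 = 4 and tw(G) ≤ 4. For the lower bound, the 5 vertices {0, 2, 3, 4, 5} are pairwise adjacent, and any tree decomposition puts a clique entirely inside one bag — forcing width ≥ 4. The upper and lower bounds meet at 4, so that is the treewidth.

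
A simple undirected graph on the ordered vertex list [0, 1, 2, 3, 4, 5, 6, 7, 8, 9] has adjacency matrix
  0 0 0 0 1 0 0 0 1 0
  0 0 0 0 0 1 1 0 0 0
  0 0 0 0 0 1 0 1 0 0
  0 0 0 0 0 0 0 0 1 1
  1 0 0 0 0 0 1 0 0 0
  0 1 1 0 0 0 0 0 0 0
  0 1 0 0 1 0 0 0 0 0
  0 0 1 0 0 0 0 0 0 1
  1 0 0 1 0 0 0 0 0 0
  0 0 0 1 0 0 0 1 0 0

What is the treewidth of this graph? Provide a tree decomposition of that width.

Treewidth 2.
One such decomposition:
Bags: B1 = {0, 4, 6}  B2 = {0, 1, 6}  B3 = {0, 1, 5}  B4 = {0, 2, 5}  B5 = {0, 2, 7}  B6 = {0, 7, 9}  B7 = {0, 3, 9}  B8 = {0, 3, 8}
Tree: B1–B2, B2–B3, B3–B4, B4–B5, B5–B6, B6–B7, B7–B8

The largest bag has 3 vertices, giving width 2; this decomposition certifies tw(G) ≤ 2. For the lower bound, G contains the cycle 0–4–6–1–5–2–7–9–3–8–0, so G is not a forest; only forests have treewidth ≤ 1, hence tw(G) ≥ 2. The upper and lower bounds meet at 2, so that is the treewidth.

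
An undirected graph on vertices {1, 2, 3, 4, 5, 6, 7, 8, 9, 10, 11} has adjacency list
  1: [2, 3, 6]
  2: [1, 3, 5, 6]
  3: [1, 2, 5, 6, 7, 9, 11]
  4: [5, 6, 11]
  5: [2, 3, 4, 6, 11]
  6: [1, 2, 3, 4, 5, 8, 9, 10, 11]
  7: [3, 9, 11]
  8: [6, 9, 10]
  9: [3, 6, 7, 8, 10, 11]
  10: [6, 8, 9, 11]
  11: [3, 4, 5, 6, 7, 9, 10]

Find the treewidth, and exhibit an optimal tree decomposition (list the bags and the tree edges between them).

The largest bag has 4 vertices, giving width 3; this decomposition certifies tw(G) ≤ 3. On the other hand G contains the 4-clique {6, 8, 9, 10}. A clique must lie in a single bag of any decomposition, so no decomposition can have width below 3. Combining the bounds, tw(G) = 3.

Treewidth 3.
One optimal decomposition is:
Bags: B1 = {3, 5, 6, 11}  B2 = {4, 5, 6, 11}  B3 = {3, 6, 9, 11}  B4 = {2, 3, 5, 6}  B5 = {1, 2, 3, 6}  B6 = {6, 9, 10, 11}  B7 = {3, 7, 9, 11}  B8 = {6, 8, 9, 10}
Tree: B1–B2, B1–B3, B1–B4, B4–B5, B3–B6, B3–B7, B6–B8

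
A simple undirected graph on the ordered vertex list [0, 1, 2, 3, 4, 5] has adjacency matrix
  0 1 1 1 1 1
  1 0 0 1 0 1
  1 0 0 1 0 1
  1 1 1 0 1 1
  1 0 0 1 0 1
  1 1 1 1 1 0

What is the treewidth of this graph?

A width-3 tree decomposition is:
Bags: B1 = {0, 1, 3, 5}  B2 = {0, 3, 4, 5}  B3 = {0, 2, 3, 5}
Tree: B1–B2, B2–B3
Each bag holds 4 vertices, so the decomposition has width 3, which upper-bounds the treewidth. Conversely, {0, 1, 3, 5} is a clique of size 4, and the vertices of any clique must share a bag in every tree decomposition; so some bag has ≥ 4 vertices and tw(G) ≥ 3. Hence tw(G) = 3 exactly.

3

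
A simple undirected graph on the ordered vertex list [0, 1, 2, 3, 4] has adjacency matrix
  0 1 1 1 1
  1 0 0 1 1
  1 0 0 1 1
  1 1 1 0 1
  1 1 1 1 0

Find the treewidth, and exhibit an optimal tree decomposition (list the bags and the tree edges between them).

Treewidth 3.
One optimal decomposition is:
Bags: B1 = {0, 1, 3, 4}  B2 = {0, 2, 3, 4}
Tree: B1–B2

Every bag has size at most 4, so the width is 4 − 1 = 3 and tw(G) ≤ 3. Conversely, {0, 1, 3, 4} is a clique of size 4, and the vertices of any clique must share a bag in every tree decomposition; so some bag has ≥ 4 vertices and tw(G) ≥ 3. Hence tw(G) = 3 exactly.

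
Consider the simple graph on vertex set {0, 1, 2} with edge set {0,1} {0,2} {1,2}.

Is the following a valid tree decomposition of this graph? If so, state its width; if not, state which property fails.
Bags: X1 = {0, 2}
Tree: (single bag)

No — vertex 1 appears in no bag.

A tree decomposition must satisfy three properties: every vertex lies in some bag; for every edge, both endpoints lie together in some bag; and for every vertex, the bags containing it form a connected subtree. Here vertex 1 appears in no bag, so the decomposition is invalid.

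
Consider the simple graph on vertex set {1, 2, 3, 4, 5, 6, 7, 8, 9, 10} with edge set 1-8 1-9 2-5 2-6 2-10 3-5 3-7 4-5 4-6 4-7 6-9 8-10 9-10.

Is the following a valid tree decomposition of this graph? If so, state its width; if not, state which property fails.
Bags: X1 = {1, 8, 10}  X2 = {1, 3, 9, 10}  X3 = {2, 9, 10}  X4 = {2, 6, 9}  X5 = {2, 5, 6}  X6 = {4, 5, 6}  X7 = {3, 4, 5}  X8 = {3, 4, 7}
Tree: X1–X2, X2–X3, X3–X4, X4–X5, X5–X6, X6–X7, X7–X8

A tree decomposition must satisfy three properties: every vertex lies in some bag; for every edge, both endpoints lie together in some bag; and for every vertex, the bags containing it form a connected subtree. Here bags containing vertex 3 are not connected in the tree, so the decomposition is invalid.

No — bags containing vertex 3 are not connected in the tree.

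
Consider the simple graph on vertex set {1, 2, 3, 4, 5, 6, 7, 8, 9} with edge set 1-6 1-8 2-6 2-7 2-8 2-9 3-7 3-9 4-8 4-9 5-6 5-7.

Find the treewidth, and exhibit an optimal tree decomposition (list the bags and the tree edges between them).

Every bag has size at most 4, so the width is 4 − 1 = 3 and tw(G) ≤ 3. For the lower bound: the 4 vertex sets {3,4,9}, {7}, {2}, {1,5,6,8} are disjoint, each induces a connected subgraph, and every pair is joined by at least one edge of G. Contracting each set to a single vertex therefore yields K_{4} as a minor, and since treewidth is minor-monotone, tw(G) ≥ tw(K_{4}) = 3. Combining the bounds, tw(G) = 3.

Treewidth 3.
Bags: B1 = {3, 4, 7, 9}  B2 = {2, 4, 7, 9}  B3 = {2, 4, 7, 8}  B4 = {2, 5, 7, 8}  B5 = {2, 5, 6, 8}  B6 = {1, 5, 6, 8}
Tree: B1–B2, B2–B3, B3–B4, B4–B5, B5–B6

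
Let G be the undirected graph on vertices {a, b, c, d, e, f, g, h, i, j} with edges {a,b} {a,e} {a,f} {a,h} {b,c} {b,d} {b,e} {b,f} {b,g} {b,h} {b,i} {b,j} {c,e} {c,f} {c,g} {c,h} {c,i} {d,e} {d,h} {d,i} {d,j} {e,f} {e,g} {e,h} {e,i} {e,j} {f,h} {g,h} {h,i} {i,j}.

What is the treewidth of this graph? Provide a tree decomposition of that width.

Every bag has size at most 5, so the width is 5 − 1 = 4 and tw(G) ≤ 4. On the other hand G contains the 5-clique {b, d, e, i, j}. A clique must lie in a single bag of any decomposition, so no decomposition can have width below 4. The upper and lower bounds meet at 4, so that is the treewidth.

Treewidth 4.
Bags: B1 = {b, c, e, h, i}  B2 = {b, c, e, f, h}  B3 = {b, d, e, h, i}  B4 = {b, d, e, i, j}  B5 = {a, b, e, f, h}  B6 = {b, c, e, g, h}
Tree: B1–B2, B1–B3, B3–B4, B2–B5, B2–B6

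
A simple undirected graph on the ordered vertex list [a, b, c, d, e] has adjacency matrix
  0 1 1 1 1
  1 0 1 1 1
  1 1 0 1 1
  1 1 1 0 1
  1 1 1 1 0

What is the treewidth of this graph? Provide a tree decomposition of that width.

Treewidth 4.
One such decomposition:
Bags: B1 = {a, b, c, d, e}
Tree: (single bag)

With just one bag of size 5, the width is 5 − 1 = 4, so tw(G) ≤ 4. On the other hand G contains the 5-clique {a, b, c, d, e}. A clique must lie in a single bag of any decomposition, so no decomposition can have width below 4. Therefore the treewidth is 4.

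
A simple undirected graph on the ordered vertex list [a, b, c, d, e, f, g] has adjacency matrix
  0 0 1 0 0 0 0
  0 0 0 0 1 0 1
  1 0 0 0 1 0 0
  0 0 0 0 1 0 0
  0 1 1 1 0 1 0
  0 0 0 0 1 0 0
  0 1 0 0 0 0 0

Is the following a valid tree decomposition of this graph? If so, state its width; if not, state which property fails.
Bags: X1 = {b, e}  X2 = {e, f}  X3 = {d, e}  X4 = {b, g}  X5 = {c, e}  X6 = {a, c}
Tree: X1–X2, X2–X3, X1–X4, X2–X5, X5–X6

Yes; width 1.

Every vertex of G appears in some bag (union = {a, b, c, d, e, f, g}); every edge is covered by a bag; and for each vertex v the set of bags containing v is connected in the bag tree. The decomposition is therefore valid. The largest bag has 2 vertices, so the width is 1.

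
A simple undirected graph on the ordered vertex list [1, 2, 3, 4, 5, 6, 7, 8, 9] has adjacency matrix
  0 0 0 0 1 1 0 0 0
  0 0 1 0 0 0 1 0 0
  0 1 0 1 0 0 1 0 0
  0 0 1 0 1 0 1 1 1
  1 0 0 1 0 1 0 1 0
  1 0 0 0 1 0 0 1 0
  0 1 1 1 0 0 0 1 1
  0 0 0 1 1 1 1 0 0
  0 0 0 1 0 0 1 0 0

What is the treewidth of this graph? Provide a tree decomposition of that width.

Each bag holds 3 vertices, so the decomposition has width 2, which upper-bounds the treewidth. For the lower bound, the 3 vertices {1, 5, 6} are pairwise adjacent, and any tree decomposition puts a clique entirely inside one bag — forcing width ≥ 2. Therefore the treewidth is 2.

Treewidth 2.
Bags: B1 = {4, 7, 8}  B2 = {4, 7, 9}  B3 = {3, 4, 7}  B4 = {4, 5, 8}  B5 = {2, 3, 7}  B6 = {5, 6, 8}  B7 = {1, 5, 6}
Tree: B1–B2, B2–B3, B1–B4, B3–B5, B4–B6, B6–B7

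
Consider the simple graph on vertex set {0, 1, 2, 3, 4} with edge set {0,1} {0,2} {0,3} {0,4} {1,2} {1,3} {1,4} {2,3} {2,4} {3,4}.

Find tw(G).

A width-4 tree decomposition is:
Bags: B1 = {0, 1, 2, 3, 4}
Tree: (single bag)
A single bag containing all 5 vertices is trivially a valid decomposition of width 4. Conversely, {0, 1, 2, 3, 4} is a clique of size 5, and the vertices of any clique must share a bag in every tree decomposition; so some bag has ≥ 5 vertices and tw(G) ≥ 4. Combining the bounds, tw(G) = 4.

4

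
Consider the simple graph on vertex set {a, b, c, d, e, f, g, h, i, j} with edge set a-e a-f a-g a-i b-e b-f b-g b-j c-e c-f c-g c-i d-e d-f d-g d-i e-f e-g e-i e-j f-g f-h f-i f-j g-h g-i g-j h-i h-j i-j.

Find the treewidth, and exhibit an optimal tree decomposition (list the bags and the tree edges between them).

Each bag holds 5 vertices, so the decomposition has width 4, which upper-bounds the treewidth. Conversely, {b, e, f, g, j} is a clique of size 5, and the vertices of any clique must share a bag in every tree decomposition; so some bag has ≥ 5 vertices and tw(G) ≥ 4. Therefore the treewidth is 4.

Treewidth 4.
One such decomposition:
Bags: B1 = {c, e, f, g, i}  B2 = {a, e, f, g, i}  B3 = {e, f, g, i, j}  B4 = {d, e, f, g, i}  B5 = {f, g, h, i, j}  B6 = {b, e, f, g, j}
Tree: B1–B2, B1–B3, B1–B4, B3–B5, B3–B6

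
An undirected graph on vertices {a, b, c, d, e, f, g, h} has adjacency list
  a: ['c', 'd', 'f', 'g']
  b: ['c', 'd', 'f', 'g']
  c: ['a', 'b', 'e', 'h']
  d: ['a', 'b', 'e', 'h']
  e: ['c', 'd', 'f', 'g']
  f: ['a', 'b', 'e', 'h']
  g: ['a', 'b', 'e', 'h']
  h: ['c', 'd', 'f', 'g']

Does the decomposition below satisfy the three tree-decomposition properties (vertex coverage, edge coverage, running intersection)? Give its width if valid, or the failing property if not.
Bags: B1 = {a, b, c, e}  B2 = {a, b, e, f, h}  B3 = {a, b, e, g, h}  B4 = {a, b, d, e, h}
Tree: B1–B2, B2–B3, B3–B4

A tree decomposition must satisfy three properties: every vertex lies in some bag; for every edge, both endpoints lie together in some bag; and for every vertex, the bags containing it form a connected subtree. Here edge (h,c) lies in no bag, so the decomposition is invalid.

No — edge (h,c) lies in no bag.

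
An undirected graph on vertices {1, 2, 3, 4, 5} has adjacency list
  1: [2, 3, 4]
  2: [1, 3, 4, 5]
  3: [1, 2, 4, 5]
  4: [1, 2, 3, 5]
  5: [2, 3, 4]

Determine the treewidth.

3

A width-3 tree decomposition is:
Bags: B1 = {2, 3, 4, 5}  B2 = {1, 2, 3, 4}
Tree: B1–B2
Each bag holds 4 vertices, so the decomposition has width 3, which upper-bounds the treewidth. For the lower bound, the 4 vertices {1, 2, 3, 4} are pairwise adjacent, and any tree decomposition puts a clique entirely inside one bag — forcing width ≥ 3. Combining the bounds, tw(G) = 3.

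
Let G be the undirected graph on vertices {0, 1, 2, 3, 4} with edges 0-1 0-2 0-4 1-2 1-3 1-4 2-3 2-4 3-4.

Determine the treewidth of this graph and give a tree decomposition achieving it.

Every bag has size at most 4, so the width is 4 − 1 = 3 and tw(G) ≤ 3. Conversely, {0, 1, 2, 4} is a clique of size 4, and the vertices of any clique must share a bag in every tree decomposition; so some bag has ≥ 4 vertices and tw(G) ≥ 3. The upper and lower bounds meet at 3, so that is the treewidth.

Treewidth 3.
One such decomposition:
Bags: B1 = {1, 2, 3, 4}  B2 = {0, 1, 2, 4}
Tree: B1–B2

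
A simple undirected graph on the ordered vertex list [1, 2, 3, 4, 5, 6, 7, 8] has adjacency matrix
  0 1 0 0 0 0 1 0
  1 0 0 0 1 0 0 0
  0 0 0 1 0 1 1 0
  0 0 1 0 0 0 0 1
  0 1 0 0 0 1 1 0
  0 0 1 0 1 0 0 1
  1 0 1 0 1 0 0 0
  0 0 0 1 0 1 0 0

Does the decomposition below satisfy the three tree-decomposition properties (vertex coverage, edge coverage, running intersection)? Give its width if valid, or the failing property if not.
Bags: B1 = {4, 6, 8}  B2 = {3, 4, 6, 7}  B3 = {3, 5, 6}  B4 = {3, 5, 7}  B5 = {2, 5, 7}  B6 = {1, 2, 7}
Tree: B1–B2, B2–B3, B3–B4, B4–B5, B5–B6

No — bags containing vertex 7 are not connected in the tree.

A tree decomposition must satisfy three properties: every vertex lies in some bag; for every edge, both endpoints lie together in some bag; and for every vertex, the bags containing it form a connected subtree. Here bags containing vertex 7 are not connected in the tree, so the decomposition is invalid.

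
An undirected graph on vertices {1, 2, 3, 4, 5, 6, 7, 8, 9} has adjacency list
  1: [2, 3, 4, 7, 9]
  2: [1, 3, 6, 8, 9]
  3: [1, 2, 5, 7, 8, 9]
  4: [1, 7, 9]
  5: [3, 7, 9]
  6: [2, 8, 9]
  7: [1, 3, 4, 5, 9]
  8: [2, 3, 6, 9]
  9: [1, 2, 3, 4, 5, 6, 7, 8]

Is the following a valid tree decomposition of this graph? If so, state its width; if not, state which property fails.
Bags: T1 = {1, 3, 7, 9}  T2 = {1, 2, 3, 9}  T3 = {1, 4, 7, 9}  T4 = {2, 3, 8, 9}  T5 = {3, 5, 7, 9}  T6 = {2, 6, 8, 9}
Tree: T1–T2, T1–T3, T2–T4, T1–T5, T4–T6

Checking the three conditions: (i) the bags cover all of {1, 2, 3, 4, 5, 6, 7, 8, 9}; (ii) for each edge, some bag contains both endpoints; (iii) the bags containing any fixed vertex form a subtree. All hold, so the decomposition is valid with width 4 − 1 = 3.

Yes; width 3.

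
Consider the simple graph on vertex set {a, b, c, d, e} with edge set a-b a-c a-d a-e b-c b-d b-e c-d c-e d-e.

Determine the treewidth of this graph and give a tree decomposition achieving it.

A single bag containing all 5 vertices is trivially a valid decomposition of width 4. On the other hand G contains the 5-clique {a, b, c, d, e}. A clique must lie in a single bag of any decomposition, so no decomposition can have width below 4. Hence tw(G) = 4 exactly.

Treewidth 4.
One such decomposition:
Bags: B1 = {a, b, c, d, e}
Tree: (single bag)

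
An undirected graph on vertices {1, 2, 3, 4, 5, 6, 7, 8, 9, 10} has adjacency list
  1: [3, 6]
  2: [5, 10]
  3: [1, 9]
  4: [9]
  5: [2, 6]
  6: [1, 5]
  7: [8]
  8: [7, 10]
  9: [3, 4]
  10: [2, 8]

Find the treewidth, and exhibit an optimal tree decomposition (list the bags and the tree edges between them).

Treewidth 1.
One such decomposition:
Bags: B1 = {4, 9}  B2 = {3, 9}  B3 = {1, 3}  B4 = {1, 6}  B5 = {5, 6}  B6 = {2, 5}  B7 = {2, 10}  B8 = {8, 10}  B9 = {7, 8}
Tree: B1–B2, B2–B3, B3–B4, B4–B5, B5–B6, B6–B7, B7–B8, B8–B9

Every bag has size at most 2, so the width is 2 − 1 = 1 and tw(G) ≤ 1. Since G has at least one edge (e.g. 4–9), it is not an edgeless graph, so tw(G) ≥ 1. Therefore the treewidth is 1.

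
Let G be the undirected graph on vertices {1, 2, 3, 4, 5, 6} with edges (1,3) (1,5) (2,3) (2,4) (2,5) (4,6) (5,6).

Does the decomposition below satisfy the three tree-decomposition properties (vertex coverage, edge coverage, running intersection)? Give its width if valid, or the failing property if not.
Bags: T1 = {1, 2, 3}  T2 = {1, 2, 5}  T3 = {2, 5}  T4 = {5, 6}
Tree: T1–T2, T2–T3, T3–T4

A tree decomposition must satisfy three properties: every vertex lies in some bag; for every edge, both endpoints lie together in some bag; and for every vertex, the bags containing it form a connected subtree. Here vertex 4 appears in no bag, so the decomposition is invalid.

No — vertex 4 appears in no bag.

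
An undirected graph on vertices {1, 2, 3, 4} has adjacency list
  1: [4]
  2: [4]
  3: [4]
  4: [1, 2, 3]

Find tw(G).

1

A width-1 tree decomposition is:
Bags: B1 = {3, 4}  B2 = {2, 4}  B3 = {1, 4}
Tree: B1–B2, B1–B3
Every bag has size at most 2, so the width is 2 − 1 = 1 and tw(G) ≤ 1. Any graph with an edge has treewidth ≥ 1, and G has the edge 4–3. Hence tw(G) = 1 exactly.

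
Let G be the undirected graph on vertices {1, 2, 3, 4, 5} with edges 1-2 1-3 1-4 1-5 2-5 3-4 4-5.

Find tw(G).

A width-2 tree decomposition is:
Bags: B1 = {1, 2, 5}  B2 = {1, 4, 5}  B3 = {1, 3, 4}
Tree: B1–B2, B2–B3
Each bag holds 3 vertices, so the decomposition has width 2, which upper-bounds the treewidth. Conversely, {1, 2, 5} is a clique of size 3, and the vertices of any clique must share a bag in every tree decomposition; so some bag has ≥ 3 vertices and tw(G) ≥ 2. The upper and lower bounds meet at 2, so that is the treewidth.

2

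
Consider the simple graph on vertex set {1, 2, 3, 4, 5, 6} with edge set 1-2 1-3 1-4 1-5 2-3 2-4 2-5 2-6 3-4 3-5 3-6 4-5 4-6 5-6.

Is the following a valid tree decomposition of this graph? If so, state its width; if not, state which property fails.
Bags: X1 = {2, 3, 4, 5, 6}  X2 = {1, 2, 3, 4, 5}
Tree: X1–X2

Yes; width 4.

Vertex coverage: the bags together contain {1, 2, 3, 4, 5, 6}, the full vertex set. Edge coverage: each edge of G has both endpoints in at least one bag. Running intersection: for every vertex, the bags containing it form a connected subtree. All three properties hold, so this is a valid tree decomposition of width max|bag| − 1 = 4, and hence tw(G) ≤ 4.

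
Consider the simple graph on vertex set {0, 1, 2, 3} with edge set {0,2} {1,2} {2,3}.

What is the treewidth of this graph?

A width-1 tree decomposition is:
Bags: B1 = {2, 3}  B2 = {1, 2}  B3 = {0, 2}
Tree: B1–B2, B1–B3
The largest bag has 2 vertices, giving width 1; this decomposition certifies tw(G) ≤ 1. Any graph with an edge has treewidth ≥ 1, and G has the edge 2–3. The upper and lower bounds meet at 1, so that is the treewidth.

1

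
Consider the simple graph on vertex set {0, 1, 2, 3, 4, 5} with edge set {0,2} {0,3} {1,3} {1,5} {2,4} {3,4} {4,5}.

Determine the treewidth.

A width-2 tree decomposition is:
Bags: B1 = {0, 2, 4}  B2 = {0, 3, 4}  B3 = {3, 4, 5}  B4 = {1, 3, 5}
Tree: B1–B2, B2–B3, B3–B4
Every bag has size at most 3, so the width is 3 − 1 = 2 and tw(G) ≤ 2. The edges 2–0–3–4–2 form a cycle, so G is not a tree and its treewidth is at least 2. The upper and lower bounds meet at 2, so that is the treewidth.

2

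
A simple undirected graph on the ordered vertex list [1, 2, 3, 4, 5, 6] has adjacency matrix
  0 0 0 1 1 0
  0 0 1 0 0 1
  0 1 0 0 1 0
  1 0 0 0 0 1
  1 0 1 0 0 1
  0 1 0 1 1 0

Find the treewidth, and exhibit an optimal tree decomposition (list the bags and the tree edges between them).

Treewidth 2.
Bags: B1 = {2, 3, 5}  B2 = {2, 5, 6}  B3 = {1, 5, 6}  B4 = {1, 4, 6}
Tree: B1–B2, B2–B3, B3–B4

Each bag holds 3 vertices, so the decomposition has width 2, which upper-bounds the treewidth. For the lower bound, G contains the cycle 3–2–6–5–3, so G is not a forest; only forests have treewidth ≤ 1, hence tw(G) ≥ 2. Combining the bounds, tw(G) = 2.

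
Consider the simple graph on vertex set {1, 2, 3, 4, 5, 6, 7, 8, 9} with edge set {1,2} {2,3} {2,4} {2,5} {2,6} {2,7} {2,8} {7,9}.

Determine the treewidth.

A width-1 tree decomposition is:
Bags: B1 = {2, 7}  B2 = {2, 3}  B3 = {2, 8}  B4 = {2, 5}  B5 = {1, 2}  B6 = {2, 4}  B7 = {7, 9}  B8 = {2, 6}
Tree: B1–B2, B1–B3, B3–B4, B2–B5, B1–B6, B1–B7, B1–B8
Every bag has size at most 2, so the width is 2 − 1 = 1 and tw(G) ≤ 1. Any graph with an edge has treewidth ≥ 1, and G has the edge 2–7. Combining the bounds, tw(G) = 1.

1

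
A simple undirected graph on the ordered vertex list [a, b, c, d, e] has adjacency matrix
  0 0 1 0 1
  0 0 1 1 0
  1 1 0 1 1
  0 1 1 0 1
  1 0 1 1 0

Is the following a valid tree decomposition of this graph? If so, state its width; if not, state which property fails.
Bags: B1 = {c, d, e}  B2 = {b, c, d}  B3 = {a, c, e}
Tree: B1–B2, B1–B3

Yes; width 2.

Vertex coverage: the bags together contain {a, b, c, d, e}, the full vertex set. Edge coverage: each edge of G has both endpoints in at least one bag. Running intersection: for every vertex, the bags containing it form a connected subtree. All three properties hold, so this is a valid tree decomposition of width max|bag| − 1 = 2, and hence tw(G) ≤ 2.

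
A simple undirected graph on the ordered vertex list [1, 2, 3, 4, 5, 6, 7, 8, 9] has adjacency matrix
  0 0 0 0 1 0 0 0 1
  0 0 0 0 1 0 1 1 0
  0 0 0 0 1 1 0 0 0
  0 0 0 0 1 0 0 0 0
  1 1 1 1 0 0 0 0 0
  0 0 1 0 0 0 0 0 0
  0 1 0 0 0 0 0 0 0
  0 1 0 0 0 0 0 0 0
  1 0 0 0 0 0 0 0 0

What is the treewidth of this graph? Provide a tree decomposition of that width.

Treewidth 1.
Bags: B1 = {2, 5}  B2 = {4, 5}  B3 = {2, 8}  B4 = {1, 5}  B5 = {3, 5}  B6 = {3, 6}  B7 = {2, 7}  B8 = {1, 9}
Tree: B1–B2, B1–B3, B2–B4, B1–B5, B5–B6, B1–B7, B4–B8

The largest bag has 2 vertices, giving width 1; this decomposition certifies tw(G) ≤ 1. Any graph with an edge has treewidth ≥ 1, and G has the edge 5–2. The upper and lower bounds meet at 1, so that is the treewidth.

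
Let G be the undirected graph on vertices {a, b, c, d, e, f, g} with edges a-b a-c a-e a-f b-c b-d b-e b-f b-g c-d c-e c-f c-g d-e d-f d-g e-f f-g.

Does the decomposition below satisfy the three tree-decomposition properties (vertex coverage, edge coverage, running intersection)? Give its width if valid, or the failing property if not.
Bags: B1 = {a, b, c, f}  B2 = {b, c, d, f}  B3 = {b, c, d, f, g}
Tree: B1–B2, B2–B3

No — vertex e appears in no bag.

A tree decomposition must satisfy three properties: every vertex lies in some bag; for every edge, both endpoints lie together in some bag; and for every vertex, the bags containing it form a connected subtree. Here vertex e appears in no bag, so the decomposition is invalid.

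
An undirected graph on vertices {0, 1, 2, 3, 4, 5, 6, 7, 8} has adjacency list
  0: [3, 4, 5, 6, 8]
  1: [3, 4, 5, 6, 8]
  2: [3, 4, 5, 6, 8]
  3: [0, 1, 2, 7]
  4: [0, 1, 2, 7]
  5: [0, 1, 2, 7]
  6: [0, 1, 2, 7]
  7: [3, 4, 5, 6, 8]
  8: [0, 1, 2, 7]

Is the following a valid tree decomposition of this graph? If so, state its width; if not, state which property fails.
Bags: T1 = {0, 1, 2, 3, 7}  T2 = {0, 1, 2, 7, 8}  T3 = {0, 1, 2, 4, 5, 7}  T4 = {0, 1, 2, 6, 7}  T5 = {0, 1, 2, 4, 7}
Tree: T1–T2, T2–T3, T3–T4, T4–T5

A tree decomposition must satisfy three properties: every vertex lies in some bag; for every edge, both endpoints lie together in some bag; and for every vertex, the bags containing it form a connected subtree. Here bags containing vertex 4 are not connected in the tree, so the decomposition is invalid.

No — bags containing vertex 4 are not connected in the tree.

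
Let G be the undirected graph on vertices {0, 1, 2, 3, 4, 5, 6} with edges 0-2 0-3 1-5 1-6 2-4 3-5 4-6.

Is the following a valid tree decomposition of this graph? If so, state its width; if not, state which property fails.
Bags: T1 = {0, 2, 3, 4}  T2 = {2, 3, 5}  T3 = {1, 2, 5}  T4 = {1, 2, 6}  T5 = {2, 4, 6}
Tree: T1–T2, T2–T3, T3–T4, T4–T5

No — bags containing vertex 4 are not connected in the tree.

A tree decomposition must satisfy three properties: every vertex lies in some bag; for every edge, both endpoints lie together in some bag; and for every vertex, the bags containing it form a connected subtree. Here bags containing vertex 4 are not connected in the tree, so the decomposition is invalid.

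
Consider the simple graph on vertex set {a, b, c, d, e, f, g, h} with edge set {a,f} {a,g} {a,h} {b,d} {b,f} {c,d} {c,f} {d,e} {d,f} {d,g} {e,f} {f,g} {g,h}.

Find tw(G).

A width-2 tree decomposition is:
Bags: B1 = {d, f, g}  B2 = {a, f, g}  B3 = {a, g, h}  B4 = {d, e, f}  B5 = {c, d, f}  B6 = {b, d, f}
Tree: B1–B2, B2–B3, B1–B4, B4–B5, B4–B6
Every bag has size at most 3, so the width is 3 − 1 = 2 and tw(G) ≤ 2. Conversely, {a, g, h} is a clique of size 3, and the vertices of any clique must share a bag in every tree decomposition; so some bag has ≥ 3 vertices and tw(G) ≥ 2. The upper and lower bounds meet at 2, so that is the treewidth.

2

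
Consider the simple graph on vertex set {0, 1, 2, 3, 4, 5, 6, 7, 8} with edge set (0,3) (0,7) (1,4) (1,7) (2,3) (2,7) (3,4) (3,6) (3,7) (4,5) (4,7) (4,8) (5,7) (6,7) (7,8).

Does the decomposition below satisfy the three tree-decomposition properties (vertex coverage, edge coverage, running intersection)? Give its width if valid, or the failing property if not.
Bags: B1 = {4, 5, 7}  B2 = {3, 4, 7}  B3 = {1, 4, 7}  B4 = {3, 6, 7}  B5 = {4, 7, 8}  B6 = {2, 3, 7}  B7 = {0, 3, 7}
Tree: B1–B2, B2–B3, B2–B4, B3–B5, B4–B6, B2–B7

Yes; width 2.

Every vertex of G appears in some bag (union = {0, 1, 2, 3, 4, 5, 6, 7, 8}); every edge is covered by a bag; and for each vertex v the set of bags containing v is connected in the bag tree. The decomposition is therefore valid. The largest bag has 3 vertices, so the width is 2.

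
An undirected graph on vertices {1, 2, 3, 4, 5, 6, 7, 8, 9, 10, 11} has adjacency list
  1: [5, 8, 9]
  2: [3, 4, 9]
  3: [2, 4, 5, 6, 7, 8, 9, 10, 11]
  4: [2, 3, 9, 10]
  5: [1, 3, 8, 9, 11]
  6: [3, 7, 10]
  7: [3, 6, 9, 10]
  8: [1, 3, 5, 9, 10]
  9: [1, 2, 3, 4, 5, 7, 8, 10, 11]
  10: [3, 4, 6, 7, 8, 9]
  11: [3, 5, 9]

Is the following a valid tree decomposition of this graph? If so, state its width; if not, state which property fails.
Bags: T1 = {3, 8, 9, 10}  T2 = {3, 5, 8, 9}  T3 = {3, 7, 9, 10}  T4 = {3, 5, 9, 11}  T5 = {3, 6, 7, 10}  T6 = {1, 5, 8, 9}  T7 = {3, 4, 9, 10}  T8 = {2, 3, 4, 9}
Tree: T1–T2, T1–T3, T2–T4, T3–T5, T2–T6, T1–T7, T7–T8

Checking the three conditions: (i) the bags cover all of {1, 2, 3, 4, 5, 6, 7, 8, 9, 10, 11}; (ii) for each edge, some bag contains both endpoints; (iii) the bags containing any fixed vertex form a subtree. All hold, so the decomposition is valid with width 4 − 1 = 3.

Yes; width 3.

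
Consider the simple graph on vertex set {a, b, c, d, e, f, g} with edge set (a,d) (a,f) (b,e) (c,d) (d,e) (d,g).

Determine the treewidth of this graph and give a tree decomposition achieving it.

The largest bag has 2 vertices, giving width 1; this decomposition certifies tw(G) ≤ 1. Since G has at least one edge (e.g. d–e), it is not an edgeless graph, so tw(G) ≥ 1. Combining the bounds, tw(G) = 1.

Treewidth 1.
One optimal decomposition is:
Bags: B1 = {d, e}  B2 = {d, g}  B3 = {b, e}  B4 = {c, d}  B5 = {a, d}  B6 = {a, f}
Tree: B1–B2, B1–B3, B1–B4, B4–B5, B5–B6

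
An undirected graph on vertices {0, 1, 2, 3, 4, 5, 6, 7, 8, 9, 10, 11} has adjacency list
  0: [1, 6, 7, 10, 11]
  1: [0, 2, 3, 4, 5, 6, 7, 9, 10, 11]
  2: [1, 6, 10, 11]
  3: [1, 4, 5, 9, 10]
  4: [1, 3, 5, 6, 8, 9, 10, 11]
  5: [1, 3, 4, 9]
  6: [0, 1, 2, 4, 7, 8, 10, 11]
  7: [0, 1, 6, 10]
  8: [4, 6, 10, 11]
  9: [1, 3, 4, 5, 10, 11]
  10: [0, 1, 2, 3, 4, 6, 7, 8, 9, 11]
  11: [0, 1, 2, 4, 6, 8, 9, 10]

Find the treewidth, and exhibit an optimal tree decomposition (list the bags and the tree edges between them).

Treewidth 4.
Bags: B1 = {1, 4, 6, 10, 11}  B2 = {1, 2, 6, 10, 11}  B3 = {0, 1, 6, 10, 11}  B4 = {1, 4, 9, 10, 11}  B5 = {1, 3, 4, 9, 10}  B6 = {1, 3, 4, 5, 9}  B7 = {0, 1, 6, 7, 10}  B8 = {4, 6, 8, 10, 11}
Tree: B1–B2, B1–B3, B1–B4, B4–B5, B5–B6, B3–B7, B1–B8

Every bag has size at most 5, so the width is 5 − 1 = 4 and tw(G) ≤ 4. For the lower bound, the 5 vertices {4, 6, 8, 10, 11} are pairwise adjacent, and any tree decomposition puts a clique entirely inside one bag — forcing width ≥ 4. The upper and lower bounds meet at 4, so that is the treewidth.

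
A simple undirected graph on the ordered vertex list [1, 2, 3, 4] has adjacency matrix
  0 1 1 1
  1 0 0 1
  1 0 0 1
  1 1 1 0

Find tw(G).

2

A width-2 tree decomposition is:
Bags: B1 = {1, 2, 4}  B2 = {1, 3, 4}
Tree: B1–B2
Each bag holds 3 vertices, so the decomposition has width 2, which upper-bounds the treewidth. Conversely, {1, 2, 4} is a clique of size 3, and the vertices of any clique must share a bag in every tree decomposition; so some bag has ≥ 3 vertices and tw(G) ≥ 2. Therefore the treewidth is 2.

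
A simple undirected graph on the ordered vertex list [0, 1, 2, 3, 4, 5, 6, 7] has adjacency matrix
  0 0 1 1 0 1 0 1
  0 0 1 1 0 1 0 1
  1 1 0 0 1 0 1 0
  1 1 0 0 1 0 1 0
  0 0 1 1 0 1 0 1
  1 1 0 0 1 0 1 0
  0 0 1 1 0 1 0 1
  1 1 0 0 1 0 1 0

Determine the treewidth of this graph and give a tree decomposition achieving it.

Treewidth 4.
One optimal decomposition is:
Bags: B1 = {1, 2, 3, 5, 7}  B2 = {2, 3, 4, 5, 7}  B3 = {0, 2, 3, 5, 7}  B4 = {2, 3, 5, 6, 7}
Tree: B1–B2, B2–B3, B3–B4

Each bag holds 5 vertices, so the decomposition has width 4, which upper-bounds the treewidth. For the lower bound: the 5 vertex sets {1,7}, {2,4}, {0,5}, {3}, {6} are disjoint, each induces a connected subgraph, and every pair is joined by at least one edge of G. Contracting each set to a single vertex therefore yields K_{5} as a minor, and since treewidth is minor-monotone, tw(G) ≥ tw(K_{5}) = 4. Combining the bounds, tw(G) = 4.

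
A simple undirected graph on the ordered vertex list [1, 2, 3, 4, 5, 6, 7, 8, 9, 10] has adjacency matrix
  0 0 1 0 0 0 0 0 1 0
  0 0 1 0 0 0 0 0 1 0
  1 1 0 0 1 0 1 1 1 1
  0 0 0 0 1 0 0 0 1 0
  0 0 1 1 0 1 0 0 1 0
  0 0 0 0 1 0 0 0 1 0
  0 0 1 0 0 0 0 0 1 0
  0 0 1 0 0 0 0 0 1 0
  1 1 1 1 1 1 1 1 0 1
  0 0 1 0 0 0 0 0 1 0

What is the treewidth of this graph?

2

A width-2 tree decomposition is:
Bags: B1 = {3, 5, 9}  B2 = {3, 8, 9}  B3 = {3, 9, 10}  B4 = {4, 5, 9}  B5 = {5, 6, 9}  B6 = {1, 3, 9}  B7 = {3, 7, 9}  B8 = {2, 3, 9}
Tree: B1–B2, B2–B3, B1–B4, B1–B5, B3–B6, B2–B7, B7–B8
The largest bag has 3 vertices, giving width 2; this decomposition certifies tw(G) ≤ 2. For the lower bound, the 3 vertices {1, 3, 9} are pairwise adjacent, and any tree decomposition puts a clique entirely inside one bag — forcing width ≥ 2. Hence tw(G) = 2 exactly.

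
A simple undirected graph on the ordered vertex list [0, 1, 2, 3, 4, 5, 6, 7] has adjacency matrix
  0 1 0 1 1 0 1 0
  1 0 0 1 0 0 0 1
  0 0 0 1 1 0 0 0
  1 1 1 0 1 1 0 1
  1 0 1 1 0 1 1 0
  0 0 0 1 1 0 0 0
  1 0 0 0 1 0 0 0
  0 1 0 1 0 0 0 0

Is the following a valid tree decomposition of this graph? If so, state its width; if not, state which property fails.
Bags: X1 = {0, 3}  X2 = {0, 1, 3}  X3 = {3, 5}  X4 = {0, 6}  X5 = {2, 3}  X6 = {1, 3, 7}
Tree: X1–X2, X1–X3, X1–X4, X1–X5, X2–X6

No — vertex 4 appears in no bag.

A tree decomposition must satisfy three properties: every vertex lies in some bag; for every edge, both endpoints lie together in some bag; and for every vertex, the bags containing it form a connected subtree. Here vertex 4 appears in no bag, so the decomposition is invalid.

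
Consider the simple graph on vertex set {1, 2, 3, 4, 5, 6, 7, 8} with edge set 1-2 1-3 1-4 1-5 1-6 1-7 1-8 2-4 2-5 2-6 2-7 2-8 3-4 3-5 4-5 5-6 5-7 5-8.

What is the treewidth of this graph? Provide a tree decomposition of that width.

The largest bag has 4 vertices, giving width 3; this decomposition certifies tw(G) ≤ 3. On the other hand G contains the 4-clique {1, 2, 5, 8}. A clique must lie in a single bag of any decomposition, so no decomposition can have width below 3. The upper and lower bounds meet at 3, so that is the treewidth.

Treewidth 3.
One optimal decomposition is:
Bags: B1 = {1, 2, 4, 5}  B2 = {1, 2, 5, 7}  B3 = {1, 3, 4, 5}  B4 = {1, 2, 5, 6}  B5 = {1, 2, 5, 8}
Tree: B1–B2, B1–B3, B1–B4, B2–B5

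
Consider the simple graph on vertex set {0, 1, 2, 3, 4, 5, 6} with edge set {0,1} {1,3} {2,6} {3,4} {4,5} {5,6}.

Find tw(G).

1

A width-1 tree decomposition is:
Bags: B1 = {2, 6}  B2 = {5, 6}  B3 = {4, 5}  B4 = {3, 4}  B5 = {1, 3}  B6 = {0, 1}
Tree: B1–B2, B2–B3, B3–B4, B4–B5, B5–B6
The largest bag has 2 vertices, giving width 1; this decomposition certifies tw(G) ≤ 1. Any graph with an edge has treewidth ≥ 1, and G has the edge 2–6. The upper and lower bounds meet at 1, so that is the treewidth.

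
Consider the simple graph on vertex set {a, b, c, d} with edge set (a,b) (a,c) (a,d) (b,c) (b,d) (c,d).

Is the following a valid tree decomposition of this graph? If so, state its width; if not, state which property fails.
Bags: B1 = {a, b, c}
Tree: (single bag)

No — vertex d appears in no bag.

A tree decomposition must satisfy three properties: every vertex lies in some bag; for every edge, both endpoints lie together in some bag; and for every vertex, the bags containing it form a connected subtree. Here vertex d appears in no bag, so the decomposition is invalid.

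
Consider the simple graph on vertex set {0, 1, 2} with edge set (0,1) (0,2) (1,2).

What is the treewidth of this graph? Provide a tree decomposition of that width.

Treewidth 2.
One optimal decomposition is:
Bags: B1 = {0, 1, 2}
Tree: (single bag)

A single bag containing all 3 vertices is trivially a valid decomposition of width 2. For the lower bound, the 3 vertices {0, 1, 2} are pairwise adjacent, and any tree decomposition puts a clique entirely inside one bag — forcing width ≥ 2. Combining the bounds, tw(G) = 2.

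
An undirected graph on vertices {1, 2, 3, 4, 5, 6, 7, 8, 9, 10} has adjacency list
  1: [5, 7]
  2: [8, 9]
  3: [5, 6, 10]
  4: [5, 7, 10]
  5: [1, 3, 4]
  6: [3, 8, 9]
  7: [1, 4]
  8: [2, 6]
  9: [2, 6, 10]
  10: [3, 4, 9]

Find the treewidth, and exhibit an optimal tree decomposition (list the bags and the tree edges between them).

The largest bag has 3 vertices, giving width 2; this decomposition certifies tw(G) ≤ 2. Since 7–1–5–4–7 is a cycle in G, G is not acyclic. Forests are exactly the graphs of treewidth ≤ 1, so tw(G) ≥ 2. Hence tw(G) = 2 exactly.

Treewidth 2.
One such decomposition:
Bags: B1 = {1, 4, 7}  B2 = {1, 4, 5}  B3 = {4, 5, 10}  B4 = {3, 5, 10}  B5 = {3, 9, 10}  B6 = {3, 6, 9}  B7 = {2, 6, 9}  B8 = {2, 6, 8}
Tree: B1–B2, B2–B3, B3–B4, B4–B5, B5–B6, B6–B7, B7–B8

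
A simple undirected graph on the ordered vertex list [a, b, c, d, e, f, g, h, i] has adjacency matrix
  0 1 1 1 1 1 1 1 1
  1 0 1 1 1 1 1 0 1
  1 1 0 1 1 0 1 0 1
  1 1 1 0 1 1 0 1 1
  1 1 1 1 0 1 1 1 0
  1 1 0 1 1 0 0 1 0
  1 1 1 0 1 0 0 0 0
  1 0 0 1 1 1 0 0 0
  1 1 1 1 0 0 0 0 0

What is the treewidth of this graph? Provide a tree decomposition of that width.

Each bag holds 5 vertices, so the decomposition has width 4, which upper-bounds the treewidth. On the other hand G contains the 5-clique {a, d, e, f, h}. A clique must lie in a single bag of any decomposition, so no decomposition can have width below 4. Hence tw(G) = 4 exactly.

Treewidth 4.
Bags: B1 = {a, b, c, d, e}  B2 = {a, b, d, e, f}  B3 = {a, b, c, e, g}  B4 = {a, b, c, d, i}  B5 = {a, d, e, f, h}
Tree: B1–B2, B1–B3, B1–B4, B2–B5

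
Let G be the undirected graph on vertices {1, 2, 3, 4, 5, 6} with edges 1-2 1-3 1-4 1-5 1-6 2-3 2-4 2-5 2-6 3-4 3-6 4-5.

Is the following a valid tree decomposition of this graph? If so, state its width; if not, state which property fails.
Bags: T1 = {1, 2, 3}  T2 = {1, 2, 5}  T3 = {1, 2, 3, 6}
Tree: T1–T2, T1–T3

A tree decomposition must satisfy three properties: every vertex lies in some bag; for every edge, both endpoints lie together in some bag; and for every vertex, the bags containing it form a connected subtree. Here vertex 4 appears in no bag, so the decomposition is invalid.

No — vertex 4 appears in no bag.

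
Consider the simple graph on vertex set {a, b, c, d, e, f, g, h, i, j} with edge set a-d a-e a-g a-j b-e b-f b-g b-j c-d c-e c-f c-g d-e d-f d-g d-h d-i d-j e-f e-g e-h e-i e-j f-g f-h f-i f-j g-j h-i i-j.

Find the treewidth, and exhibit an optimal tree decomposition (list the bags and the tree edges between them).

Treewidth 4.
One optimal decomposition is:
Bags: B1 = {d, e, f, i, j}  B2 = {d, e, f, g, j}  B3 = {a, d, e, g, j}  B4 = {b, e, f, g, j}  B5 = {d, e, f, h, i}  B6 = {c, d, e, f, g}
Tree: B1–B2, B2–B3, B2–B4, B1–B5, B2–B6

Each bag holds 5 vertices, so the decomposition has width 4, which upper-bounds the treewidth. On the other hand G contains the 5-clique {a, d, e, g, j}. A clique must lie in a single bag of any decomposition, so no decomposition can have width below 4. Combining the bounds, tw(G) = 4.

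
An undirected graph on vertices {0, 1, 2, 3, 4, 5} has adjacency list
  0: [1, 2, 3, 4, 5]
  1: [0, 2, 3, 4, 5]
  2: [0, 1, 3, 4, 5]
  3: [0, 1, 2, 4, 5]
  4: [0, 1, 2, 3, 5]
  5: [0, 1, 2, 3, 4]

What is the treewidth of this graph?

A width-5 tree decomposition is:
Bags: B1 = {0, 1, 2, 3, 4, 5}
Tree: (single bag)
With just one bag of size 6, the width is 6 − 1 = 5, so tw(G) ≤ 5. On the other hand G contains the 6-clique {0, 1, 2, 3, 4, 5}. A clique must lie in a single bag of any decomposition, so no decomposition can have width below 5. Therefore the treewidth is 5.

5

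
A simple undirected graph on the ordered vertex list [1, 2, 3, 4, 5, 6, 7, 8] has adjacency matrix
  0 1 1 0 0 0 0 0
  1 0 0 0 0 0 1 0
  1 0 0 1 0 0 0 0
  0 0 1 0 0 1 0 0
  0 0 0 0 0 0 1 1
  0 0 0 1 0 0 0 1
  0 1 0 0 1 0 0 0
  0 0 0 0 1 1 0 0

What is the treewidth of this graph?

A width-2 tree decomposition is:
Bags: B1 = {1, 2, 7}  B2 = {1, 5, 7}  B3 = {1, 5, 8}  B4 = {1, 6, 8}  B5 = {1, 4, 6}  B6 = {1, 3, 4}
Tree: B1–B2, B2–B3, B3–B4, B4–B5, B5–B6
The largest bag has 3 vertices, giving width 2; this decomposition certifies tw(G) ≤ 2. The edges 1–2–7–5–8–6–4–3–1 form a cycle, so G is not a tree and its treewidth is at least 2. The upper and lower bounds meet at 2, so that is the treewidth.

2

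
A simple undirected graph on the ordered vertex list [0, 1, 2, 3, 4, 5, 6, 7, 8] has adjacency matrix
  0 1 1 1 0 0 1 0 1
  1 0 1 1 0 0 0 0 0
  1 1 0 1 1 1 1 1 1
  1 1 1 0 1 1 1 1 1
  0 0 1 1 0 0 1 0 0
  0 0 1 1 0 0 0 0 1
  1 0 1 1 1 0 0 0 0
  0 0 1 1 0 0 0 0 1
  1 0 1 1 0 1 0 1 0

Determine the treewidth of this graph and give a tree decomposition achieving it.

Treewidth 3.
One such decomposition:
Bags: B1 = {0, 2, 3, 6}  B2 = {0, 2, 3, 8}  B3 = {2, 3, 4, 6}  B4 = {2, 3, 5, 8}  B5 = {2, 3, 7, 8}  B6 = {0, 1, 2, 3}
Tree: B1–B2, B1–B3, B2–B4, B4–B5, B2–B6

The largest bag has 4 vertices, giving width 3; this decomposition certifies tw(G) ≤ 3. For the lower bound, the 4 vertices {0, 2, 3, 8} are pairwise adjacent, and any tree decomposition puts a clique entirely inside one bag — forcing width ≥ 3. Hence tw(G) = 3 exactly.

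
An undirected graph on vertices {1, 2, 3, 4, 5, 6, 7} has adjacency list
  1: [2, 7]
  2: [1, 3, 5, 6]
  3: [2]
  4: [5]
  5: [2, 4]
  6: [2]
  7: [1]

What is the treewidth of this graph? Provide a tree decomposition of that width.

Treewidth 1.
One optimal decomposition is:
Bags: B1 = {1, 2}  B2 = {2, 5}  B3 = {2, 6}  B4 = {4, 5}  B5 = {1, 7}  B6 = {2, 3}
Tree: B1–B2, B1–B3, B2–B4, B1–B5, B3–B6

Every bag has size at most 2, so the width is 2 − 1 = 1 and tw(G) ≤ 1. Any graph with an edge has treewidth ≥ 1, and G has the edge 2–1. Hence tw(G) = 1 exactly.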